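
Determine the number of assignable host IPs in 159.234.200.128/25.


Host bits = 32 - 25 = 7
Total addresses = 2^7 = 128
Usable = total - 2 (network and broadcast)
Usable hosts: 126


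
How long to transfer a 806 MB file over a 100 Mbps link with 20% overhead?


Effective throughput = 100 * (1 - 20/100) = 80 Mbps
File size in Mb = 806 * 8 = 6448 Mb
Time = 6448 / 80
Time = 80.6 seconds


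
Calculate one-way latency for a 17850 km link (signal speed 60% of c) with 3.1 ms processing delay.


Speed = 0.6 * 3e5 km/s = 180000 km/s
Propagation delay = 17850 / 180000 = 0.0992 s = 99.1667 ms
Processing delay = 3.1 ms
Total one-way latency = 102.2667 ms


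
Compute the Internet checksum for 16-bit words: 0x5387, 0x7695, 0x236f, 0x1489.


Sum all words (with carry folding):
+ 0x5387 = 0x5387
+ 0x7695 = 0xca1c
+ 0x236f = 0xed8b
+ 0x1489 = 0x0215
One's complement: ~0x0215
Checksum = 0xfdea


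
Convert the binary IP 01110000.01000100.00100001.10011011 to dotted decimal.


01110000 = 112
01000100 = 68
00100001 = 33
10011011 = 155
IP: 112.68.33.155


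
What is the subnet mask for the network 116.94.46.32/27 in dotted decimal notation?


/27 means 27 network bits, 5 host bits
Binary: 11111111111111111111111111100000
Mask: 255.255.255.224


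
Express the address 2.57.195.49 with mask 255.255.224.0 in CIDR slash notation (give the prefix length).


Binary: 11111111.11111111.11100000.00000000
Count leading 1s
Prefix: /19


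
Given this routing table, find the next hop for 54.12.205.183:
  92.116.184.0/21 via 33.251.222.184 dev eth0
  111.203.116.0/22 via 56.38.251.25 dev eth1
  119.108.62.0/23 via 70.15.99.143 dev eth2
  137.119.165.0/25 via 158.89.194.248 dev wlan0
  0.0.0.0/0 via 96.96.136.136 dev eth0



Longest prefix match for 54.12.205.183:
  /21 92.116.184.0: no
  /22 111.203.116.0: no
  /23 119.108.62.0: no
  /25 137.119.165.0: no
  /0 0.0.0.0: MATCH
Selected: next-hop 96.96.136.136 via eth0 (matched /0)


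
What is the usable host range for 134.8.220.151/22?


Network: 134.8.220.0
Broadcast: 134.8.223.255
First usable = network + 1
Last usable = broadcast - 1
Range: 134.8.220.1 to 134.8.223.254


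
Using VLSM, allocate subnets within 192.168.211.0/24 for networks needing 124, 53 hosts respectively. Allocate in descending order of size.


124 hosts -> /25 (126 usable): 192.168.211.0/25
53 hosts -> /26 (62 usable): 192.168.211.128/26
Allocation: 192.168.211.0/25 (124 hosts, 126 usable); 192.168.211.128/26 (53 hosts, 62 usable)


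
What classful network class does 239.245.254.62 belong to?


First octet: 239
Binary: 11101111
1110xxxx -> Class D (224-239)
Class D (multicast), default mask N/A


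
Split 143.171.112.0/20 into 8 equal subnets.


New prefix = 20 + 3 = 23
Each subnet has 512 addresses
  143.171.112.0/23
  143.171.114.0/23
  143.171.116.0/23
  143.171.118.0/23
  143.171.120.0/23
  143.171.122.0/23
  143.171.124.0/23
  143.171.126.0/23
Subnets: 143.171.112.0/23, 143.171.114.0/23, 143.171.116.0/23, 143.171.118.0/23, 143.171.120.0/23, 143.171.122.0/23, 143.171.124.0/23, 143.171.126.0/23


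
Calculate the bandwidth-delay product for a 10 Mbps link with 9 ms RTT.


BDP = bandwidth * RTT
= 10 Mbps * 9 ms
= 10 * 1e6 * 9 / 1000 bits
= 90000 bits
= 11250 bytes
= 10.9863 KB
BDP = 90000 bits (11250 bytes)


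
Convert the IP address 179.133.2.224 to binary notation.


179 = 10110011
133 = 10000101
2 = 00000010
224 = 11100000
Binary: 10110011.10000101.00000010.11100000


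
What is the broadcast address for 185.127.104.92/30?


Network: 185.127.104.92/30
Host bits = 2
Set all host bits to 1:
Broadcast: 185.127.104.95


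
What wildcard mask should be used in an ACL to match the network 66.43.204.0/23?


Subnet mask: 255.255.254.0
Wildcard = 255.255.255.255 - subnet mask
255 - 255 = 0
255 - 255 = 0
255 - 254 = 1
255 - 0 = 255
Wildcard: 0.0.1.255


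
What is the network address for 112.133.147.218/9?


IP:   01110000.10000101.10010011.11011010
Mask: 11111111.10000000.00000000.00000000
AND operation:
Net:  01110000.10000000.00000000.00000000
Network: 112.128.0.0/9


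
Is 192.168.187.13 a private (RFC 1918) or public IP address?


RFC 1918 private ranges:
  10.0.0.0/8 (10.0.0.0 - 10.255.255.255)
  172.16.0.0/12 (172.16.0.0 - 172.31.255.255)
  192.168.0.0/16 (192.168.0.0 - 192.168.255.255)
Private (in 192.168.0.0/16)


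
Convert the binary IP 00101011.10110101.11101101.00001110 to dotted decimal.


00101011 = 43
10110101 = 181
11101101 = 237
00001110 = 14
IP: 43.181.237.14


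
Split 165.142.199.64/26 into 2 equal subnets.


New prefix = 26 + 1 = 27
Each subnet has 32 addresses
  165.142.199.64/27
  165.142.199.96/27
Subnets: 165.142.199.64/27, 165.142.199.96/27


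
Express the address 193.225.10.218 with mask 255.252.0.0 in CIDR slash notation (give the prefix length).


Binary: 11111111.11111100.00000000.00000000
Count leading 1s
Prefix: /14


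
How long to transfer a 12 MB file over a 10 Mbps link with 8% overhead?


Effective throughput = 10 * (1 - 8/100) = 9.2 Mbps
File size in Mb = 12 * 8 = 96 Mb
Time = 96 / 9.2
Time = 10.4348 seconds


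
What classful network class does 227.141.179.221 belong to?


First octet: 227
Binary: 11100011
1110xxxx -> Class D (224-239)
Class D (multicast), default mask N/A


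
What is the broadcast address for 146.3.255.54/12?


Network: 146.0.0.0/12
Host bits = 20
Set all host bits to 1:
Broadcast: 146.15.255.255


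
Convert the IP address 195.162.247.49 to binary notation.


195 = 11000011
162 = 10100010
247 = 11110111
49 = 00110001
Binary: 11000011.10100010.11110111.00110001


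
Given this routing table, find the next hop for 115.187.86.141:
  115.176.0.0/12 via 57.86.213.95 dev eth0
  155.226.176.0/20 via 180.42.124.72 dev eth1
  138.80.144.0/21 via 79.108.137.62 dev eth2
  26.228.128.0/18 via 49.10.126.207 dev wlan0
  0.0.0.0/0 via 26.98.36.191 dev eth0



Longest prefix match for 115.187.86.141:
  /12 115.176.0.0: MATCH
  /20 155.226.176.0: no
  /21 138.80.144.0: no
  /18 26.228.128.0: no
  /0 0.0.0.0: MATCH
Selected: next-hop 57.86.213.95 via eth0 (matched /12)


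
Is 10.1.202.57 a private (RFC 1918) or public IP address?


RFC 1918 private ranges:
  10.0.0.0/8 (10.0.0.0 - 10.255.255.255)
  172.16.0.0/12 (172.16.0.0 - 172.31.255.255)
  192.168.0.0/16 (192.168.0.0 - 192.168.255.255)
Private (in 10.0.0.0/8)


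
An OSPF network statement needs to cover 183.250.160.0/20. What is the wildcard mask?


Subnet mask: 255.255.240.0
Wildcard = 255.255.255.255 - subnet mask
255 - 255 = 0
255 - 255 = 0
255 - 240 = 15
255 - 0 = 255
Wildcard: 0.0.15.255


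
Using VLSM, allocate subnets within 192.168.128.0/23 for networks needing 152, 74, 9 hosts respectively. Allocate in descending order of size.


152 hosts -> /24 (254 usable): 192.168.128.0/24
74 hosts -> /25 (126 usable): 192.168.129.0/25
9 hosts -> /28 (14 usable): 192.168.129.128/28
Allocation: 192.168.128.0/24 (152 hosts, 254 usable); 192.168.129.0/25 (74 hosts, 126 usable); 192.168.129.128/28 (9 hosts, 14 usable)


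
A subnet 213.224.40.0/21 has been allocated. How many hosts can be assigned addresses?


Host bits = 32 - 21 = 11
Total addresses = 2^11 = 2048
Usable = total - 2 (network and broadcast)
Usable hosts: 2046


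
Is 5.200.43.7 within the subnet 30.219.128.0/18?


Subnet network: 30.219.128.0
Test IP AND mask: 5.200.0.0
No, 5.200.43.7 is not in 30.219.128.0/18


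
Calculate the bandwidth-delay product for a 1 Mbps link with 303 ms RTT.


BDP = bandwidth * RTT
= 1 Mbps * 303 ms
= 1 * 1e6 * 303 / 1000 bits
= 303000 bits
= 37875 bytes
= 36.9873 KB
BDP = 303000 bits (37875 bytes)


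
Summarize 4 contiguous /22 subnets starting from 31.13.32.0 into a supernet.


Original prefix: /22
Number of subnets: 4 = 2^2
New prefix = 22 - 2 = 20
Supernet: 31.13.32.0/20


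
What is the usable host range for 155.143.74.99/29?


Network: 155.143.74.96
Broadcast: 155.143.74.103
First usable = network + 1
Last usable = broadcast - 1
Range: 155.143.74.97 to 155.143.74.102


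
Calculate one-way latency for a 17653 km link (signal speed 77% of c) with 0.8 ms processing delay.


Speed = 0.77 * 3e5 km/s = 231000 km/s
Propagation delay = 17653 / 231000 = 0.0764 s = 76.4199 ms
Processing delay = 0.8 ms
Total one-way latency = 77.2199 ms


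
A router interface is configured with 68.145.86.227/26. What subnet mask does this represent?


/26 means 26 network bits, 6 host bits
Binary: 11111111111111111111111111000000
Mask: 255.255.255.192


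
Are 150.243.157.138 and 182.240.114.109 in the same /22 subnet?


Mask: 255.255.252.0
150.243.157.138 AND mask = 150.243.156.0
182.240.114.109 AND mask = 182.240.112.0
No, different subnets (150.243.156.0 vs 182.240.112.0)


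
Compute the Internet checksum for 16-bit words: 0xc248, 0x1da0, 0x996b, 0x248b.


Sum all words (with carry folding):
+ 0xc248 = 0xc248
+ 0x1da0 = 0xdfe8
+ 0x996b = 0x7954
+ 0x248b = 0x9ddf
One's complement: ~0x9ddf
Checksum = 0x6220


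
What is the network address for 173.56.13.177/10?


IP:   10101101.00111000.00001101.10110001
Mask: 11111111.11000000.00000000.00000000
AND operation:
Net:  10101101.00000000.00000000.00000000
Network: 173.0.0.0/10


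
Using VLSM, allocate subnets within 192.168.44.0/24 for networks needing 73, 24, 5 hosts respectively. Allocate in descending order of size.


73 hosts -> /25 (126 usable): 192.168.44.0/25
24 hosts -> /27 (30 usable): 192.168.44.128/27
5 hosts -> /29 (6 usable): 192.168.44.160/29
Allocation: 192.168.44.0/25 (73 hosts, 126 usable); 192.168.44.128/27 (24 hosts, 30 usable); 192.168.44.160/29 (5 hosts, 6 usable)


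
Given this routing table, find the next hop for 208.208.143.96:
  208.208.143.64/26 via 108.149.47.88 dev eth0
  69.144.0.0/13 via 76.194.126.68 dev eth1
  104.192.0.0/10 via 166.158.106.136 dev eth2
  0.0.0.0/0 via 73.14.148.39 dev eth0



Longest prefix match for 208.208.143.96:
  /26 208.208.143.64: MATCH
  /13 69.144.0.0: no
  /10 104.192.0.0: no
  /0 0.0.0.0: MATCH
Selected: next-hop 108.149.47.88 via eth0 (matched /26)


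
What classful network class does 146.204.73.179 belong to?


First octet: 146
Binary: 10010010
10xxxxxx -> Class B (128-191)
Class B, default mask 255.255.0.0 (/16)


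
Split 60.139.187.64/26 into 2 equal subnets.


New prefix = 26 + 1 = 27
Each subnet has 32 addresses
  60.139.187.64/27
  60.139.187.96/27
Subnets: 60.139.187.64/27, 60.139.187.96/27


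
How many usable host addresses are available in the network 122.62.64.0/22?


Host bits = 32 - 22 = 10
Total addresses = 2^10 = 1024
Usable = total - 2 (network and broadcast)
Usable hosts: 1022


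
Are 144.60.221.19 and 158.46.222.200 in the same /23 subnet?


Mask: 255.255.254.0
144.60.221.19 AND mask = 144.60.220.0
158.46.222.200 AND mask = 158.46.222.0
No, different subnets (144.60.220.0 vs 158.46.222.0)


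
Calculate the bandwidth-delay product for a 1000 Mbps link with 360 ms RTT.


BDP = bandwidth * RTT
= 1000 Mbps * 360 ms
= 1000 * 1e6 * 360 / 1000 bits
= 360000000 bits
= 45000000 bytes
= 43945.3125 KB
BDP = 360000000 bits (45000000 bytes)


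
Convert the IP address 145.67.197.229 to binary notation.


145 = 10010001
67 = 01000011
197 = 11000101
229 = 11100101
Binary: 10010001.01000011.11000101.11100101


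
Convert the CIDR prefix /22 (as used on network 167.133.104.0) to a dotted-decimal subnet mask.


/22 means 22 network bits, 10 host bits
Binary: 11111111111111111111110000000000
Mask: 255.255.252.0


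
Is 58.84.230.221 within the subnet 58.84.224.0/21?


Subnet network: 58.84.224.0
Test IP AND mask: 58.84.224.0
Yes, 58.84.230.221 is in 58.84.224.0/21


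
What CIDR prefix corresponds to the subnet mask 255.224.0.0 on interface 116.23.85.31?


Binary: 11111111.11100000.00000000.00000000
Count leading 1s
Prefix: /11


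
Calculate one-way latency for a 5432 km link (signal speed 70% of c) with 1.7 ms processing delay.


Speed = 0.7 * 3e5 km/s = 210000 km/s
Propagation delay = 5432 / 210000 = 0.0259 s = 25.8667 ms
Processing delay = 1.7 ms
Total one-way latency = 27.5667 ms


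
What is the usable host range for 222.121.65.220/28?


Network: 222.121.65.208
Broadcast: 222.121.65.223
First usable = network + 1
Last usable = broadcast - 1
Range: 222.121.65.209 to 222.121.65.222


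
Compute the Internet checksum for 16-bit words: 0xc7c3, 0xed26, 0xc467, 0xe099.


Sum all words (with carry folding):
+ 0xc7c3 = 0xc7c3
+ 0xed26 = 0xb4ea
+ 0xc467 = 0x7952
+ 0xe099 = 0x59ec
One's complement: ~0x59ec
Checksum = 0xa613


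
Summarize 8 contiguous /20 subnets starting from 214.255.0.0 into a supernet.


Original prefix: /20
Number of subnets: 8 = 2^3
New prefix = 20 - 3 = 17
Supernet: 214.255.0.0/17


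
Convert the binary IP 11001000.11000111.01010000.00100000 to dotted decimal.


11001000 = 200
11000111 = 199
01010000 = 80
00100000 = 32
IP: 200.199.80.32


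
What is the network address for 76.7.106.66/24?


IP:   01001100.00000111.01101010.01000010
Mask: 11111111.11111111.11111111.00000000
AND operation:
Net:  01001100.00000111.01101010.00000000
Network: 76.7.106.0/24


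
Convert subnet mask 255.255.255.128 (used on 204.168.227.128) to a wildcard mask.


Subnet mask: 255.255.255.128
Wildcard = 255.255.255.255 - subnet mask
255 - 255 = 0
255 - 255 = 0
255 - 255 = 0
255 - 128 = 127
Wildcard: 0.0.0.127


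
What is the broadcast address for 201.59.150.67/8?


Network: 201.0.0.0/8
Host bits = 24
Set all host bits to 1:
Broadcast: 201.255.255.255


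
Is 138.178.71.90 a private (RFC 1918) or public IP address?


RFC 1918 private ranges:
  10.0.0.0/8 (10.0.0.0 - 10.255.255.255)
  172.16.0.0/12 (172.16.0.0 - 172.31.255.255)
  192.168.0.0/16 (192.168.0.0 - 192.168.255.255)
Public (not in any RFC 1918 range)


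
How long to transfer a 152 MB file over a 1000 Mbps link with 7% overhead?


Effective throughput = 1000 * (1 - 7/100) = 930.0 Mbps
File size in Mb = 152 * 8 = 1216 Mb
Time = 1216 / 930.0
Time = 1.3075 seconds


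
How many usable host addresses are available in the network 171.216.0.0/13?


Host bits = 32 - 13 = 19
Total addresses = 2^19 = 524288
Usable = total - 2 (network and broadcast)
Usable hosts: 524286


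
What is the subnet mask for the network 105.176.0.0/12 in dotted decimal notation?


/12 means 12 network bits, 20 host bits
Binary: 11111111111100000000000000000000
Mask: 255.240.0.0


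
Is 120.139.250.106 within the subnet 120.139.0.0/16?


Subnet network: 120.139.0.0
Test IP AND mask: 120.139.0.0
Yes, 120.139.250.106 is in 120.139.0.0/16


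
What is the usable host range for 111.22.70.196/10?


Network: 111.0.0.0
Broadcast: 111.63.255.255
First usable = network + 1
Last usable = broadcast - 1
Range: 111.0.0.1 to 111.63.255.254


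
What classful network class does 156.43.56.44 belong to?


First octet: 156
Binary: 10011100
10xxxxxx -> Class B (128-191)
Class B, default mask 255.255.0.0 (/16)


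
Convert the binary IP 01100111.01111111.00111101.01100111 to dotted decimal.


01100111 = 103
01111111 = 127
00111101 = 61
01100111 = 103
IP: 103.127.61.103


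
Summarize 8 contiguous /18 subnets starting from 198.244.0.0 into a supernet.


Original prefix: /18
Number of subnets: 8 = 2^3
New prefix = 18 - 3 = 15
Supernet: 198.244.0.0/15


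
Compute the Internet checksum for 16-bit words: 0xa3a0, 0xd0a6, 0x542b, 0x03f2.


Sum all words (with carry folding):
+ 0xa3a0 = 0xa3a0
+ 0xd0a6 = 0x7447
+ 0x542b = 0xc872
+ 0x03f2 = 0xcc64
One's complement: ~0xcc64
Checksum = 0x339b


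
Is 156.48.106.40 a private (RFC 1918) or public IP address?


RFC 1918 private ranges:
  10.0.0.0/8 (10.0.0.0 - 10.255.255.255)
  172.16.0.0/12 (172.16.0.0 - 172.31.255.255)
  192.168.0.0/16 (192.168.0.0 - 192.168.255.255)
Public (not in any RFC 1918 range)


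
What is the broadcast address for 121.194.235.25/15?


Network: 121.194.0.0/15
Host bits = 17
Set all host bits to 1:
Broadcast: 121.195.255.255


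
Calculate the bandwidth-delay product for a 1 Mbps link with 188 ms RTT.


BDP = bandwidth * RTT
= 1 Mbps * 188 ms
= 1 * 1e6 * 188 / 1000 bits
= 188000 bits
= 23500 bytes
= 22.9492 KB
BDP = 188000 bits (23500 bytes)


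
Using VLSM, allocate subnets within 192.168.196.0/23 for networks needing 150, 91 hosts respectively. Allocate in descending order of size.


150 hosts -> /24 (254 usable): 192.168.196.0/24
91 hosts -> /25 (126 usable): 192.168.197.0/25
Allocation: 192.168.196.0/24 (150 hosts, 254 usable); 192.168.197.0/25 (91 hosts, 126 usable)


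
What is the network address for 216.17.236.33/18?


IP:   11011000.00010001.11101100.00100001
Mask: 11111111.11111111.11000000.00000000
AND operation:
Net:  11011000.00010001.11000000.00000000
Network: 216.17.192.0/18


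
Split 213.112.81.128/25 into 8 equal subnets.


New prefix = 25 + 3 = 28
Each subnet has 16 addresses
  213.112.81.128/28
  213.112.81.144/28
  213.112.81.160/28
  213.112.81.176/28
  213.112.81.192/28
  213.112.81.208/28
  213.112.81.224/28
  213.112.81.240/28
Subnets: 213.112.81.128/28, 213.112.81.144/28, 213.112.81.160/28, 213.112.81.176/28, 213.112.81.192/28, 213.112.81.208/28, 213.112.81.224/28, 213.112.81.240/28


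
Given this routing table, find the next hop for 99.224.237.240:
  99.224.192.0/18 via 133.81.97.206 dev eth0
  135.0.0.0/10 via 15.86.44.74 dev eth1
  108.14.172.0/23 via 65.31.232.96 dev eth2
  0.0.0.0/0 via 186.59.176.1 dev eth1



Longest prefix match for 99.224.237.240:
  /18 99.224.192.0: MATCH
  /10 135.0.0.0: no
  /23 108.14.172.0: no
  /0 0.0.0.0: MATCH
Selected: next-hop 133.81.97.206 via eth0 (matched /18)


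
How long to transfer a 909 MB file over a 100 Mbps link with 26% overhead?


Effective throughput = 100 * (1 - 26/100) = 74 Mbps
File size in Mb = 909 * 8 = 7272 Mb
Time = 7272 / 74
Time = 98.2703 seconds


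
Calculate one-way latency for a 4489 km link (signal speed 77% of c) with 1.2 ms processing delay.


Speed = 0.77 * 3e5 km/s = 231000 km/s
Propagation delay = 4489 / 231000 = 0.0194 s = 19.4329 ms
Processing delay = 1.2 ms
Total one-way latency = 20.6329 ms


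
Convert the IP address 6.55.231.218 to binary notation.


6 = 00000110
55 = 00110111
231 = 11100111
218 = 11011010
Binary: 00000110.00110111.11100111.11011010


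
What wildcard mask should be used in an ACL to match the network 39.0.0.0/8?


Subnet mask: 255.0.0.0
Wildcard = 255.255.255.255 - subnet mask
255 - 255 = 0
255 - 0 = 255
255 - 0 = 255
255 - 0 = 255
Wildcard: 0.255.255.255


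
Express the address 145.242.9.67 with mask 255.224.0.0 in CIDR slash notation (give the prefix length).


Binary: 11111111.11100000.00000000.00000000
Count leading 1s
Prefix: /11


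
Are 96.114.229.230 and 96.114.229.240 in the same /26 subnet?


Mask: 255.255.255.192
96.114.229.230 AND mask = 96.114.229.192
96.114.229.240 AND mask = 96.114.229.192
Yes, same subnet (96.114.229.192)


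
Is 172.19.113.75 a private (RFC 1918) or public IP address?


RFC 1918 private ranges:
  10.0.0.0/8 (10.0.0.0 - 10.255.255.255)
  172.16.0.0/12 (172.16.0.0 - 172.31.255.255)
  192.168.0.0/16 (192.168.0.0 - 192.168.255.255)
Private (in 172.16.0.0/12)


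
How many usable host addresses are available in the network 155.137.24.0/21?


Host bits = 32 - 21 = 11
Total addresses = 2^11 = 2048
Usable = total - 2 (network and broadcast)
Usable hosts: 2046


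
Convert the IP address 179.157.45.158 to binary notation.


179 = 10110011
157 = 10011101
45 = 00101101
158 = 10011110
Binary: 10110011.10011101.00101101.10011110


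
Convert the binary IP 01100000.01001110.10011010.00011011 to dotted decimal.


01100000 = 96
01001110 = 78
10011010 = 154
00011011 = 27
IP: 96.78.154.27


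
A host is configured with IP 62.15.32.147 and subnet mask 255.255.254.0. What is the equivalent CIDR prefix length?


Binary: 11111111.11111111.11111110.00000000
Count leading 1s
Prefix: /23


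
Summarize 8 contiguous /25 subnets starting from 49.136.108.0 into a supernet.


Original prefix: /25
Number of subnets: 8 = 2^3
New prefix = 25 - 3 = 22
Supernet: 49.136.108.0/22


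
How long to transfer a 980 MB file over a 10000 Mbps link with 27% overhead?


Effective throughput = 10000 * (1 - 27/100) = 7300 Mbps
File size in Mb = 980 * 8 = 7840 Mb
Time = 7840 / 7300
Time = 1.074 seconds


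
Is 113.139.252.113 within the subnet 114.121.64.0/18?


Subnet network: 114.121.64.0
Test IP AND mask: 113.139.192.0
No, 113.139.252.113 is not in 114.121.64.0/18


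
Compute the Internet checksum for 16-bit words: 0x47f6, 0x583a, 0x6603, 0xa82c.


Sum all words (with carry folding):
+ 0x47f6 = 0x47f6
+ 0x583a = 0xa030
+ 0x6603 = 0x0634
+ 0xa82c = 0xae60
One's complement: ~0xae60
Checksum = 0x519f


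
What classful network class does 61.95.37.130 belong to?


First octet: 61
Binary: 00111101
0xxxxxxx -> Class A (1-126)
Class A, default mask 255.0.0.0 (/8)


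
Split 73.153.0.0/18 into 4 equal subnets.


New prefix = 18 + 2 = 20
Each subnet has 4096 addresses
  73.153.0.0/20
  73.153.16.0/20
  73.153.32.0/20
  73.153.48.0/20
Subnets: 73.153.0.0/20, 73.153.16.0/20, 73.153.32.0/20, 73.153.48.0/20


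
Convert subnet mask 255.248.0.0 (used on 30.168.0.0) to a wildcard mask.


Subnet mask: 255.248.0.0
Wildcard = 255.255.255.255 - subnet mask
255 - 255 = 0
255 - 248 = 7
255 - 0 = 255
255 - 0 = 255
Wildcard: 0.7.255.255


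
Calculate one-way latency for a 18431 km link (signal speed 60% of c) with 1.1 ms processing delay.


Speed = 0.6 * 3e5 km/s = 180000 km/s
Propagation delay = 18431 / 180000 = 0.1024 s = 102.3944 ms
Processing delay = 1.1 ms
Total one-way latency = 103.4944 ms


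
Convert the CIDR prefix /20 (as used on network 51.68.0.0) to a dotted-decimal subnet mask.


/20 means 20 network bits, 12 host bits
Binary: 11111111111111111111000000000000
Mask: 255.255.240.0


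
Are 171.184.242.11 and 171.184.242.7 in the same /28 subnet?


Mask: 255.255.255.240
171.184.242.11 AND mask = 171.184.242.0
171.184.242.7 AND mask = 171.184.242.0
Yes, same subnet (171.184.242.0)


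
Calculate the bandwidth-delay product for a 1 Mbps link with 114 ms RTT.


BDP = bandwidth * RTT
= 1 Mbps * 114 ms
= 1 * 1e6 * 114 / 1000 bits
= 114000 bits
= 14250 bytes
= 13.916 KB
BDP = 114000 bits (14250 bytes)


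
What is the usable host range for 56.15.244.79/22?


Network: 56.15.244.0
Broadcast: 56.15.247.255
First usable = network + 1
Last usable = broadcast - 1
Range: 56.15.244.1 to 56.15.247.254


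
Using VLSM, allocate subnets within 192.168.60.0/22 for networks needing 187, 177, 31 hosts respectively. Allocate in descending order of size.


187 hosts -> /24 (254 usable): 192.168.60.0/24
177 hosts -> /24 (254 usable): 192.168.61.0/24
31 hosts -> /26 (62 usable): 192.168.62.0/26
Allocation: 192.168.60.0/24 (187 hosts, 254 usable); 192.168.61.0/24 (177 hosts, 254 usable); 192.168.62.0/26 (31 hosts, 62 usable)


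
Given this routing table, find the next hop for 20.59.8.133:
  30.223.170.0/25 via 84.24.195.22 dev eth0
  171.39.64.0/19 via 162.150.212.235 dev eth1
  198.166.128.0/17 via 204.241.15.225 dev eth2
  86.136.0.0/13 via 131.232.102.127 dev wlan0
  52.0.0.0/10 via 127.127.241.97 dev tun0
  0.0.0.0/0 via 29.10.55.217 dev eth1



Longest prefix match for 20.59.8.133:
  /25 30.223.170.0: no
  /19 171.39.64.0: no
  /17 198.166.128.0: no
  /13 86.136.0.0: no
  /10 52.0.0.0: no
  /0 0.0.0.0: MATCH
Selected: next-hop 29.10.55.217 via eth1 (matched /0)


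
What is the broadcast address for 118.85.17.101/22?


Network: 118.85.16.0/22
Host bits = 10
Set all host bits to 1:
Broadcast: 118.85.19.255


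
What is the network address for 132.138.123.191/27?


IP:   10000100.10001010.01111011.10111111
Mask: 11111111.11111111.11111111.11100000
AND operation:
Net:  10000100.10001010.01111011.10100000
Network: 132.138.123.160/27


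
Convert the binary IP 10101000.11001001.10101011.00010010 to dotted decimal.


10101000 = 168
11001001 = 201
10101011 = 171
00010010 = 18
IP: 168.201.171.18


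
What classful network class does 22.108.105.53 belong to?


First octet: 22
Binary: 00010110
0xxxxxxx -> Class A (1-126)
Class A, default mask 255.0.0.0 (/8)


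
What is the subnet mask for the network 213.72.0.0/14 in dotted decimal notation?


/14 means 14 network bits, 18 host bits
Binary: 11111111111111000000000000000000
Mask: 255.252.0.0


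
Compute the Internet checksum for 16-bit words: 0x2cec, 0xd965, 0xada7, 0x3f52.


Sum all words (with carry folding):
+ 0x2cec = 0x2cec
+ 0xd965 = 0x0652
+ 0xada7 = 0xb3f9
+ 0x3f52 = 0xf34b
One's complement: ~0xf34b
Checksum = 0x0cb4


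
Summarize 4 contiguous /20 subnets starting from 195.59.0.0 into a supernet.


Original prefix: /20
Number of subnets: 4 = 2^2
New prefix = 20 - 2 = 18
Supernet: 195.59.0.0/18


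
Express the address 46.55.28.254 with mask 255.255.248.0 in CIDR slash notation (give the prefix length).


Binary: 11111111.11111111.11111000.00000000
Count leading 1s
Prefix: /21


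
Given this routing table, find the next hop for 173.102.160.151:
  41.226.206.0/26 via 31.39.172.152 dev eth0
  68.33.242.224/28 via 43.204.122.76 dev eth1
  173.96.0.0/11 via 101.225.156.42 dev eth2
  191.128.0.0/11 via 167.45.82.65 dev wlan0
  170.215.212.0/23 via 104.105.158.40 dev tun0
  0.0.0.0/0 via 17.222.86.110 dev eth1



Longest prefix match for 173.102.160.151:
  /26 41.226.206.0: no
  /28 68.33.242.224: no
  /11 173.96.0.0: MATCH
  /11 191.128.0.0: no
  /23 170.215.212.0: no
  /0 0.0.0.0: MATCH
Selected: next-hop 101.225.156.42 via eth2 (matched /11)


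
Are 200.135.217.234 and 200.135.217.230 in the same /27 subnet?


Mask: 255.255.255.224
200.135.217.234 AND mask = 200.135.217.224
200.135.217.230 AND mask = 200.135.217.224
Yes, same subnet (200.135.217.224)


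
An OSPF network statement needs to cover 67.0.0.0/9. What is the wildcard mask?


Subnet mask: 255.128.0.0
Wildcard = 255.255.255.255 - subnet mask
255 - 255 = 0
255 - 128 = 127
255 - 0 = 255
255 - 0 = 255
Wildcard: 0.127.255.255


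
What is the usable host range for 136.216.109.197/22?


Network: 136.216.108.0
Broadcast: 136.216.111.255
First usable = network + 1
Last usable = broadcast - 1
Range: 136.216.108.1 to 136.216.111.254


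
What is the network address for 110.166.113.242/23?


IP:   01101110.10100110.01110001.11110010
Mask: 11111111.11111111.11111110.00000000
AND operation:
Net:  01101110.10100110.01110000.00000000
Network: 110.166.112.0/23


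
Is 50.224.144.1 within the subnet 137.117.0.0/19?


Subnet network: 137.117.0.0
Test IP AND mask: 50.224.128.0
No, 50.224.144.1 is not in 137.117.0.0/19


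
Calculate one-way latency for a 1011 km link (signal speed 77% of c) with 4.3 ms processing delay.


Speed = 0.77 * 3e5 km/s = 231000 km/s
Propagation delay = 1011 / 231000 = 0.0044 s = 4.3766 ms
Processing delay = 4.3 ms
Total one-way latency = 8.6766 ms


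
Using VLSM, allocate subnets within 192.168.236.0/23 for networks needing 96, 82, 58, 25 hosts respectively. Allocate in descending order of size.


96 hosts -> /25 (126 usable): 192.168.236.0/25
82 hosts -> /25 (126 usable): 192.168.236.128/25
58 hosts -> /26 (62 usable): 192.168.237.0/26
25 hosts -> /27 (30 usable): 192.168.237.64/27
Allocation: 192.168.236.0/25 (96 hosts, 126 usable); 192.168.236.128/25 (82 hosts, 126 usable); 192.168.237.0/26 (58 hosts, 62 usable); 192.168.237.64/27 (25 hosts, 30 usable)


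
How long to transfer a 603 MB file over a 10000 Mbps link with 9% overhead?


Effective throughput = 10000 * (1 - 9/100) = 9100 Mbps
File size in Mb = 603 * 8 = 4824 Mb
Time = 4824 / 9100
Time = 0.5301 seconds


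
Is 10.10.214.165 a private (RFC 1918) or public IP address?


RFC 1918 private ranges:
  10.0.0.0/8 (10.0.0.0 - 10.255.255.255)
  172.16.0.0/12 (172.16.0.0 - 172.31.255.255)
  192.168.0.0/16 (192.168.0.0 - 192.168.255.255)
Private (in 10.0.0.0/8)


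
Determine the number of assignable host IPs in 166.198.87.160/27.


Host bits = 32 - 27 = 5
Total addresses = 2^5 = 32
Usable = total - 2 (network and broadcast)
Usable hosts: 30


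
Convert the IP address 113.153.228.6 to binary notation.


113 = 01110001
153 = 10011001
228 = 11100100
6 = 00000110
Binary: 01110001.10011001.11100100.00000110


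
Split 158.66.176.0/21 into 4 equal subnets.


New prefix = 21 + 2 = 23
Each subnet has 512 addresses
  158.66.176.0/23
  158.66.178.0/23
  158.66.180.0/23
  158.66.182.0/23
Subnets: 158.66.176.0/23, 158.66.178.0/23, 158.66.180.0/23, 158.66.182.0/23


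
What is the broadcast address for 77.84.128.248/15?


Network: 77.84.0.0/15
Host bits = 17
Set all host bits to 1:
Broadcast: 77.85.255.255


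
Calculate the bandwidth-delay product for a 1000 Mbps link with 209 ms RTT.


BDP = bandwidth * RTT
= 1000 Mbps * 209 ms
= 1000 * 1e6 * 209 / 1000 bits
= 209000000 bits
= 26125000 bytes
= 25512.6953 KB
BDP = 209000000 bits (26125000 bytes)


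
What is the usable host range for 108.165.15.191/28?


Network: 108.165.15.176
Broadcast: 108.165.15.191
First usable = network + 1
Last usable = broadcast - 1
Range: 108.165.15.177 to 108.165.15.190


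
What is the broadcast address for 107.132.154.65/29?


Network: 107.132.154.64/29
Host bits = 3
Set all host bits to 1:
Broadcast: 107.132.154.71


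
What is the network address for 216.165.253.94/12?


IP:   11011000.10100101.11111101.01011110
Mask: 11111111.11110000.00000000.00000000
AND operation:
Net:  11011000.10100000.00000000.00000000
Network: 216.160.0.0/12


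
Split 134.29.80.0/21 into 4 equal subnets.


New prefix = 21 + 2 = 23
Each subnet has 512 addresses
  134.29.80.0/23
  134.29.82.0/23
  134.29.84.0/23
  134.29.86.0/23
Subnets: 134.29.80.0/23, 134.29.82.0/23, 134.29.84.0/23, 134.29.86.0/23


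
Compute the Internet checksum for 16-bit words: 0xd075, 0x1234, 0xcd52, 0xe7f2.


Sum all words (with carry folding):
+ 0xd075 = 0xd075
+ 0x1234 = 0xe2a9
+ 0xcd52 = 0xaffc
+ 0xe7f2 = 0x97ef
One's complement: ~0x97ef
Checksum = 0x6810


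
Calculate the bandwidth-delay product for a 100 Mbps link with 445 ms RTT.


BDP = bandwidth * RTT
= 100 Mbps * 445 ms
= 100 * 1e6 * 445 / 1000 bits
= 44500000 bits
= 5562500 bytes
= 5432.1289 KB
BDP = 44500000 bits (5562500 bytes)


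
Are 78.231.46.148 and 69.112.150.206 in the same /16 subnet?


Mask: 255.255.0.0
78.231.46.148 AND mask = 78.231.0.0
69.112.150.206 AND mask = 69.112.0.0
No, different subnets (78.231.0.0 vs 69.112.0.0)


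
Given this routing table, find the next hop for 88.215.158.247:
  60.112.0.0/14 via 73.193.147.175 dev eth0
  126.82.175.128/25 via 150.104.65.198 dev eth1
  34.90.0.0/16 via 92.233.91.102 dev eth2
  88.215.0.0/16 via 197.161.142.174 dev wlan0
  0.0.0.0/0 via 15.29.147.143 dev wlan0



Longest prefix match for 88.215.158.247:
  /14 60.112.0.0: no
  /25 126.82.175.128: no
  /16 34.90.0.0: no
  /16 88.215.0.0: MATCH
  /0 0.0.0.0: MATCH
Selected: next-hop 197.161.142.174 via wlan0 (matched /16)


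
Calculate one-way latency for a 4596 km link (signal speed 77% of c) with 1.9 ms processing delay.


Speed = 0.77 * 3e5 km/s = 231000 km/s
Propagation delay = 4596 / 231000 = 0.0199 s = 19.8961 ms
Processing delay = 1.9 ms
Total one-way latency = 21.7961 ms


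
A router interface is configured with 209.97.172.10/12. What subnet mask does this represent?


/12 means 12 network bits, 20 host bits
Binary: 11111111111100000000000000000000
Mask: 255.240.0.0


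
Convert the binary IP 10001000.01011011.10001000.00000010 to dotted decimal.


10001000 = 136
01011011 = 91
10001000 = 136
00000010 = 2
IP: 136.91.136.2


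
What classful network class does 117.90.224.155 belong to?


First octet: 117
Binary: 01110101
0xxxxxxx -> Class A (1-126)
Class A, default mask 255.0.0.0 (/8)


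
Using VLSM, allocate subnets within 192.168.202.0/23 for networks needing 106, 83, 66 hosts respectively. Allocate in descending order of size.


106 hosts -> /25 (126 usable): 192.168.202.0/25
83 hosts -> /25 (126 usable): 192.168.202.128/25
66 hosts -> /25 (126 usable): 192.168.203.0/25
Allocation: 192.168.202.0/25 (106 hosts, 126 usable); 192.168.202.128/25 (83 hosts, 126 usable); 192.168.203.0/25 (66 hosts, 126 usable)


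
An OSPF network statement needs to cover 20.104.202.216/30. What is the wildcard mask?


Subnet mask: 255.255.255.252
Wildcard = 255.255.255.255 - subnet mask
255 - 255 = 0
255 - 255 = 0
255 - 255 = 0
255 - 252 = 3
Wildcard: 0.0.0.3


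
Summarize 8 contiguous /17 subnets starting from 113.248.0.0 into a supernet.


Original prefix: /17
Number of subnets: 8 = 2^3
New prefix = 17 - 3 = 14
Supernet: 113.248.0.0/14


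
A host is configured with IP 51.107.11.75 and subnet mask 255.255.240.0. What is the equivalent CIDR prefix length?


Binary: 11111111.11111111.11110000.00000000
Count leading 1s
Prefix: /20


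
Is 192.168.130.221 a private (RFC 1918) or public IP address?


RFC 1918 private ranges:
  10.0.0.0/8 (10.0.0.0 - 10.255.255.255)
  172.16.0.0/12 (172.16.0.0 - 172.31.255.255)
  192.168.0.0/16 (192.168.0.0 - 192.168.255.255)
Private (in 192.168.0.0/16)


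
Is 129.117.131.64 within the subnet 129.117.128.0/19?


Subnet network: 129.117.128.0
Test IP AND mask: 129.117.128.0
Yes, 129.117.131.64 is in 129.117.128.0/19


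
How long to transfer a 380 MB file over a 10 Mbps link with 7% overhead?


Effective throughput = 10 * (1 - 7/100) = 9.3 Mbps
File size in Mb = 380 * 8 = 3040 Mb
Time = 3040 / 9.3
Time = 326.8817 seconds


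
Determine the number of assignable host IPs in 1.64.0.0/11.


Host bits = 32 - 11 = 21
Total addresses = 2^21 = 2097152
Usable = total - 2 (network and broadcast)
Usable hosts: 2097150


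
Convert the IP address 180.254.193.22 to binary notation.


180 = 10110100
254 = 11111110
193 = 11000001
22 = 00010110
Binary: 10110100.11111110.11000001.00010110


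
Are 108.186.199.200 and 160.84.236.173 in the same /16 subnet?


Mask: 255.255.0.0
108.186.199.200 AND mask = 108.186.0.0
160.84.236.173 AND mask = 160.84.0.0
No, different subnets (108.186.0.0 vs 160.84.0.0)


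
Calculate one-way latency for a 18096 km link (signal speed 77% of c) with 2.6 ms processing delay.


Speed = 0.77 * 3e5 km/s = 231000 km/s
Propagation delay = 18096 / 231000 = 0.0783 s = 78.3377 ms
Processing delay = 2.6 ms
Total one-way latency = 80.9377 ms


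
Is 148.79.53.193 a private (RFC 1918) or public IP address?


RFC 1918 private ranges:
  10.0.0.0/8 (10.0.0.0 - 10.255.255.255)
  172.16.0.0/12 (172.16.0.0 - 172.31.255.255)
  192.168.0.0/16 (192.168.0.0 - 192.168.255.255)
Public (not in any RFC 1918 range)


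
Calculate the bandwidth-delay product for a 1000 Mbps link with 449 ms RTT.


BDP = bandwidth * RTT
= 1000 Mbps * 449 ms
= 1000 * 1e6 * 449 / 1000 bits
= 449000000 bits
= 56125000 bytes
= 54809.5703 KB
BDP = 449000000 bits (56125000 bytes)


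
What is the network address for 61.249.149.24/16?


IP:   00111101.11111001.10010101.00011000
Mask: 11111111.11111111.00000000.00000000
AND operation:
Net:  00111101.11111001.00000000.00000000
Network: 61.249.0.0/16


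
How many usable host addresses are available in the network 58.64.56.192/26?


Host bits = 32 - 26 = 6
Total addresses = 2^6 = 64
Usable = total - 2 (network and broadcast)
Usable hosts: 62


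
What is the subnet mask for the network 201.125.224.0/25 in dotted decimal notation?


/25 means 25 network bits, 7 host bits
Binary: 11111111111111111111111110000000
Mask: 255.255.255.128


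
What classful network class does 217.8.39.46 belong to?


First octet: 217
Binary: 11011001
110xxxxx -> Class C (192-223)
Class C, default mask 255.255.255.0 (/24)


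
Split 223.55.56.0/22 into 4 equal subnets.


New prefix = 22 + 2 = 24
Each subnet has 256 addresses
  223.55.56.0/24
  223.55.57.0/24
  223.55.58.0/24
  223.55.59.0/24
Subnets: 223.55.56.0/24, 223.55.57.0/24, 223.55.58.0/24, 223.55.59.0/24


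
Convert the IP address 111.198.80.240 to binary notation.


111 = 01101111
198 = 11000110
80 = 01010000
240 = 11110000
Binary: 01101111.11000110.01010000.11110000


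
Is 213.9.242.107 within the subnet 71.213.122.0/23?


Subnet network: 71.213.122.0
Test IP AND mask: 213.9.242.0
No, 213.9.242.107 is not in 71.213.122.0/23


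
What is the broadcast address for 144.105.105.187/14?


Network: 144.104.0.0/14
Host bits = 18
Set all host bits to 1:
Broadcast: 144.107.255.255


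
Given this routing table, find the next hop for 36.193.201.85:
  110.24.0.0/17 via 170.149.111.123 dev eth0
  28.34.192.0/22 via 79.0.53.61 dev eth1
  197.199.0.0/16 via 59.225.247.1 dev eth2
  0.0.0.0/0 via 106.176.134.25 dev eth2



Longest prefix match for 36.193.201.85:
  /17 110.24.0.0: no
  /22 28.34.192.0: no
  /16 197.199.0.0: no
  /0 0.0.0.0: MATCH
Selected: next-hop 106.176.134.25 via eth2 (matched /0)


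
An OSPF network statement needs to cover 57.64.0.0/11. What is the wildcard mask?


Subnet mask: 255.224.0.0
Wildcard = 255.255.255.255 - subnet mask
255 - 255 = 0
255 - 224 = 31
255 - 0 = 255
255 - 0 = 255
Wildcard: 0.31.255.255


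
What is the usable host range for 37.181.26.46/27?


Network: 37.181.26.32
Broadcast: 37.181.26.63
First usable = network + 1
Last usable = broadcast - 1
Range: 37.181.26.33 to 37.181.26.62


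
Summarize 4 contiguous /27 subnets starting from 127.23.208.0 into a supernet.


Original prefix: /27
Number of subnets: 4 = 2^2
New prefix = 27 - 2 = 25
Supernet: 127.23.208.0/25


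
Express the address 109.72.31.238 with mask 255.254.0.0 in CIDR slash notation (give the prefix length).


Binary: 11111111.11111110.00000000.00000000
Count leading 1s
Prefix: /15


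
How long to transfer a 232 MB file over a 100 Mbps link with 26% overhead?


Effective throughput = 100 * (1 - 26/100) = 74 Mbps
File size in Mb = 232 * 8 = 1856 Mb
Time = 1856 / 74
Time = 25.0811 seconds


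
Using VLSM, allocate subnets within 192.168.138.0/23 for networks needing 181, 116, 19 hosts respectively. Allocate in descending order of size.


181 hosts -> /24 (254 usable): 192.168.138.0/24
116 hosts -> /25 (126 usable): 192.168.139.0/25
19 hosts -> /27 (30 usable): 192.168.139.128/27
Allocation: 192.168.138.0/24 (181 hosts, 254 usable); 192.168.139.0/25 (116 hosts, 126 usable); 192.168.139.128/27 (19 hosts, 30 usable)


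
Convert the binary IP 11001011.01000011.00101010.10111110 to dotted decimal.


11001011 = 203
01000011 = 67
00101010 = 42
10111110 = 190
IP: 203.67.42.190


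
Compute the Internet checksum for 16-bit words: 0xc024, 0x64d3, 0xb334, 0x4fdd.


Sum all words (with carry folding):
+ 0xc024 = 0xc024
+ 0x64d3 = 0x24f8
+ 0xb334 = 0xd82c
+ 0x4fdd = 0x280a
One's complement: ~0x280a
Checksum = 0xd7f5


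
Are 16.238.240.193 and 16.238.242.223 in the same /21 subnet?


Mask: 255.255.248.0
16.238.240.193 AND mask = 16.238.240.0
16.238.242.223 AND mask = 16.238.240.0
Yes, same subnet (16.238.240.0)


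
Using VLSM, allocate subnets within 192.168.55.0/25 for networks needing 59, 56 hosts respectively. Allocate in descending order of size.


59 hosts -> /26 (62 usable): 192.168.55.0/26
56 hosts -> /26 (62 usable): 192.168.55.64/26
Allocation: 192.168.55.0/26 (59 hosts, 62 usable); 192.168.55.64/26 (56 hosts, 62 usable)


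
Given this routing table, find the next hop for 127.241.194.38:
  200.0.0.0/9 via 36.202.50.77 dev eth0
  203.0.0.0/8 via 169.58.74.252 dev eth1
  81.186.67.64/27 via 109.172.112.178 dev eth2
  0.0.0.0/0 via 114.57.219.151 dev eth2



Longest prefix match for 127.241.194.38:
  /9 200.0.0.0: no
  /8 203.0.0.0: no
  /27 81.186.67.64: no
  /0 0.0.0.0: MATCH
Selected: next-hop 114.57.219.151 via eth2 (matched /0)
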